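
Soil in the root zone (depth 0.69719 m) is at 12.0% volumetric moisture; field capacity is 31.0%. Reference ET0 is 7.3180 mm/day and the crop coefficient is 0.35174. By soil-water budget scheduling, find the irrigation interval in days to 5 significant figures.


Approach: apply soil-water budget scheduling, SMD = (FC-theta)/100*depth*1000; ETc = ET0*Kc; interval = SMD/ETc.
Step 1 — soil moisture deficit:
  SMD = (31.0 - 12.0)/100 * 0.69719 * 1000 = 132.4661 mm
Step 2 — daily crop ET (ETc = ET0*Kc):
  ETc = 7.3180 * 0.35174 = 2.574033 mm/day
Step 3 — irrigation interval (SMD/ETc):
  interval = 132.4661 / 2.574033 = 51.462 days
Therefore the irrigation interval = 51.462 days.


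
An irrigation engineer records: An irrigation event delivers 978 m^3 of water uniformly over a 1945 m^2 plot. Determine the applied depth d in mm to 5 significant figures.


Approach: apply depth from volume over area, d = (V/A)*1000.
d = (978 / 1945) * 1000 = 502.83 mm
Therefore the applied depth d = 502.83 mm.


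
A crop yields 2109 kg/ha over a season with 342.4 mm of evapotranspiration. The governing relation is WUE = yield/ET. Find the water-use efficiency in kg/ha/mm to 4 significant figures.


WUE = 2109 / 342.4 = 6.159 kg/ha/mm
Therefore the water-use efficiency = 6.159 kg/ha/mm.


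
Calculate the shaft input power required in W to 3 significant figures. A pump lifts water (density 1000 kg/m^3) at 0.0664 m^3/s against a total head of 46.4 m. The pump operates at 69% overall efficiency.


Approach: apply hydraulic power then efficiency conversion, P = rho*g*Q*H; P_in = P/eta.
Step 1 — hydraulic power (P = rho*g*Q*H):
  P = 1000 * 9.81 * 0.0664 * 46.4 = 30224 W
Step 2 — input power: P_in = P/eta = 30224 / 0.69 = 43800 W
Therefore the shaft input power required = 43800 W.


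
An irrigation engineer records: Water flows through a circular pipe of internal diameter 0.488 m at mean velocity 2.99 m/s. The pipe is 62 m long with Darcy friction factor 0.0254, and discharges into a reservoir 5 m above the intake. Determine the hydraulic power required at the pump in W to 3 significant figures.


Approach: apply continuity + Darcy-Weisbach + hydraulic power, Q = A*v; hf = f*(L/D)*(v^2/(2g)); H = static + hf; P = rho*g*Q*H.
Step 1 — flow rate (continuity, Q = A*v):
  A = pi*(0.488/2)^2 = 0.18704 m^2
  Q = 0.18704 * 2.99 = 0.55924 m^3/s
Step 2 — friction head loss (Darcy-Weisbach):
  hf = 0.0254 * (62/0.488) * (2.99^2 / (2*9.81))
  hf = 1.4704 m
Step 3 — total head: H = 5 + 1.4704 = 6.4704 m
Step 4 — hydraulic power (P = rho*g*Q*H):
  P = 1000 * 9.81 * 0.55924 * 6.4704 = 35500 W
Therefore the hydraulic power required at the pump = 35500 W.


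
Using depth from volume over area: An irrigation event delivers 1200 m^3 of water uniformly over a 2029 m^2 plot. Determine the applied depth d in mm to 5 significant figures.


Approach: apply depth from volume over area, d = (V/A)*1000.
d = (1200 / 2029) * 1000 = 591.42 mm
Therefore the applied depth d = 591.42 mm.


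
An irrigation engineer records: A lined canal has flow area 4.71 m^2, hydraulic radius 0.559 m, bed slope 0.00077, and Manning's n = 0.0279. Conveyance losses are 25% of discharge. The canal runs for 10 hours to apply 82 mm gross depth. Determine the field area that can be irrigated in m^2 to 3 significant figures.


Approach: apply Manning's equation with a conveyance and depth budget, Q = (1/n)*A*R^(2/3)*S^(1/2); Q_field = Q*(1-loss); Area = Q_field*t/(d/1000).
Step 1 — canal discharge (Manning's equation):
  Q = (1/0.0279) * 4.71 * 0.559^(2/3) * 0.00077^(1/2) = 3.1788 m^3/s
Step 2 — delivered flow: Q_field = 3.1788*(1 - 25/100) = 2.3841 m^3/s
Step 3 — volume delivered: V = 2.3841 * 10*3600 = 85829 m^3
Step 4 — area served: A = V / (depth/1000) = 85829 / 0.082 = 1050000 m^2
Therefore the field area that can be irrigated = 1050000 m^2.


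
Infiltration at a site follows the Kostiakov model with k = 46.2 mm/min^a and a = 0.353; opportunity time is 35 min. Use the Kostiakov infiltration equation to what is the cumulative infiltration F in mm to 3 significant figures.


Approach: apply the Kostiakov infiltration equation, F = k*t^a.
F = 46.2 * 35^0.353 = 162 mm
Therefore the cumulative infiltration F = 162 mm.


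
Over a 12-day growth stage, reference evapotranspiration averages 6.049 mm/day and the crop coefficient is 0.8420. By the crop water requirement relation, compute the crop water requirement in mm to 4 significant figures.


Approach: apply the crop water requirement relation, CWR = ET0 * Kc * days.
CWR = 6.049 * 0.8420 * 12 = 61.12 mm
Therefore the crop water requirement = 61.12 mm.


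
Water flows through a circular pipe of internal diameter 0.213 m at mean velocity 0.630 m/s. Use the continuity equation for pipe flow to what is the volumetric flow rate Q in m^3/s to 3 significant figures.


Approach: apply the continuity equation for pipe flow, Q = A * v with A = pi*(D/2)^2.
A = pi*(0.213/2)^2 = 0.035633 m^2
Q = 0.035633 * 0.630 = 0.0224 m^3/s
Therefore the volumetric flow rate Q = 0.0224 m^3/s.


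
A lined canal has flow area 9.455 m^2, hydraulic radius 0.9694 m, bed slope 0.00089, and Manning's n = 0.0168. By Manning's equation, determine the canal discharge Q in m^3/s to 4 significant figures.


Approach: apply Manning's equation, Q = (1/n)*A*R^(2/3)*S^(1/2).
Q = (1/0.0168) * 9.455 * 0.9694^(2/3) * 0.00089^(1/2) = 16.45 m^3/s
Therefore the canal discharge Q = 16.45 m^3/s.


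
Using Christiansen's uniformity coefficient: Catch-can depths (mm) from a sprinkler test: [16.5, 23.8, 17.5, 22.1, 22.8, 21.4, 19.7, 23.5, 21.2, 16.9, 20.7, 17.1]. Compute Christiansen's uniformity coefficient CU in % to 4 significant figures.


Approach: apply Christiansen's uniformity coefficient, CU = (1 - mean_abs_deviation/mean)*100.
mean = 20.2667 mm
mean |d_i - mean| = 2.27222 mm
CU = (1 - 2.27222/20.2667)*100 = 88.79 %
Therefore Christiansen's uniformity coefficient CU = 88.79 %.


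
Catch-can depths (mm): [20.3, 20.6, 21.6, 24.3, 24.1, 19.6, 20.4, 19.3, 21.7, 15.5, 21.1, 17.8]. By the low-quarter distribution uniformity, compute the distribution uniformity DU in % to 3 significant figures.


Approach: apply the low-quarter distribution uniformity, DU = (mean of lowest quarter of readings / overall mean)*100.
sorted lowest 3 of 12: [15.5, 17.8, 19.3] -> mean = 17.533 mm
overall mean = 20.525 mm
DU = (17.533/20.525)*100 = 85.4 %
Therefore the distribution uniformity DU = 85.4 %.


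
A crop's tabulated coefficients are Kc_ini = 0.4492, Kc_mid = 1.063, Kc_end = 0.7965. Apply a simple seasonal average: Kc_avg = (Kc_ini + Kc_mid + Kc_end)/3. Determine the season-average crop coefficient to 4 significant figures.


Kc_avg = (0.4492 + 1.063 + 0.7965)/3 = 0.7696
Therefore the season-average crop coefficient = 0.7696.


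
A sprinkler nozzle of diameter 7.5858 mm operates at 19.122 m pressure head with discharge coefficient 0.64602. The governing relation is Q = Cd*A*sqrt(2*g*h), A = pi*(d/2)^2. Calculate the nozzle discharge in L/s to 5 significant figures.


A = pi*(7.5858e-3/2)^2 = 4.519524e-05 m^2
Q = 0.64602 * 4.519524e-05 * sqrt(2*9.81*19.122) * 1000 = 0.56553 L/s
Therefore the nozzle discharge = 0.56553 L/s.


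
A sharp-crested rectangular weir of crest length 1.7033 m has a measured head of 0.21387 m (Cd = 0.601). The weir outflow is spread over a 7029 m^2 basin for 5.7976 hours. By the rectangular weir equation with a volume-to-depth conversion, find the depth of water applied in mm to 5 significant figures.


Approach: apply the rectangular weir equation with a volume-to-depth conversion, Q = (2/3)*Cd*L*sqrt(2g)*H^1.5; d = Q*t/A * 1000.
Step 1 — weir discharge:
  Q = (2/3)*0.601*1.7033*sqrt(2*9.81)*0.21387^1.5 = 0.2989845 m^3/s
Step 2 — volume: V = 0.2989845 * 5.7976*3600 = 6240.213 m^3
Step 3 — depth: d = V/A * 1000 = 6240.213/7029 * 1000 = 887.78 mm
Therefore the depth of water applied = 887.78 mm.


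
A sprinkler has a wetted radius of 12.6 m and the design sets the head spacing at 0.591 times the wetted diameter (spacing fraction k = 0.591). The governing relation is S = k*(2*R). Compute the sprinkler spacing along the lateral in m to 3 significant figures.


S = 0.591 * (2 * 12.6) = 14.9 m
Therefore the sprinkler spacing along the lateral = 14.9 m.


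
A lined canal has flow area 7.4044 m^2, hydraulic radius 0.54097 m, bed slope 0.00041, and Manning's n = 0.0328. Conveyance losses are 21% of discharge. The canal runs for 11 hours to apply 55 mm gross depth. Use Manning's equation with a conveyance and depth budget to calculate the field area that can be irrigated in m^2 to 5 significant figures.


Approach: apply Manning's equation with a conveyance and depth budget, Q = (1/n)*A*R^(2/3)*S^(1/2); Q_field = Q*(1-loss); Area = Q_field*t/(d/1000).
Step 1 — canal discharge (Manning's equation):
  Q = (1/0.0328) * 7.4044 * 0.54097^(2/3) * 0.00041^(1/2) = 3.034753 m^3/s
Step 2 — delivered flow: Q_field = 3.034753*(1 - 21/100) = 2.397455 m^3/s
Step 3 — volume delivered: V = 2.397455 * 11*3600 = 94939.23 m^3
Step 4 — area served: A = V / (depth/1000) = 94939.23 / 0.055 = 1726200 m^2
Therefore the field area that can be irrigated = 1726200 m^2.


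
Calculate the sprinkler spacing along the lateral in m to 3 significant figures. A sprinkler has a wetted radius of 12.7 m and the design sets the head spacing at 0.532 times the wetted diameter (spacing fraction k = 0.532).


Approach: apply the sprinkler spacing rule (spacing as a fraction of wetted diameter), S = k*(2*R).
S = 0.532 * (2 * 12.7) = 13.5 m
Therefore the sprinkler spacing along the lateral = 13.5 m.


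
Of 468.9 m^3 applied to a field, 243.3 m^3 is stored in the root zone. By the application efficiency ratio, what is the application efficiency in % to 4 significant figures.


Approach: apply the application efficiency ratio, Ea = (stored/applied)*100.
Ea = (243.3/468.9)*100 = 51.89 %
Therefore the application efficiency = 51.89 %.


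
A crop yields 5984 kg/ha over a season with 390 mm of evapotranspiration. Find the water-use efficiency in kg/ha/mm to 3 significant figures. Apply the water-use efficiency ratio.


Approach: apply the water-use efficiency ratio, WUE = yield/ET.
WUE = 5984 / 390 = 15.3 kg/ha/mm
Therefore the water-use efficiency = 15.3 kg/ha/mm.


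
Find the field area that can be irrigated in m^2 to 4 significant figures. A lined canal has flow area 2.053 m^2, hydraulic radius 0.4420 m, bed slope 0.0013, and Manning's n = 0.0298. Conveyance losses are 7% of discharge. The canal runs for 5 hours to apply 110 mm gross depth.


Approach: apply Manning's equation with a conveyance and depth budget, Q = (1/n)*A*R^(2/3)*S^(1/2); Q_field = Q*(1-loss); Area = Q_field*t/(d/1000).
Step 1 — canal discharge (Manning's equation):
  Q = (1/0.0298) * 2.053 * 0.4420^(2/3) * 0.0013^(1/2) = 1.44132 m^3/s
Step 2 — delivered flow: Q_field = 1.44132*(1 - 7/100) = 1.34042 m^3/s
Step 3 — volume delivered: V = 1.34042 * 5*3600 = 24127.6 m^3
Step 4 — area served: A = V / (depth/1000) = 24127.6 / 0.11 = 219300 m^2
Therefore the field area that can be irrigated = 219300 m^2.


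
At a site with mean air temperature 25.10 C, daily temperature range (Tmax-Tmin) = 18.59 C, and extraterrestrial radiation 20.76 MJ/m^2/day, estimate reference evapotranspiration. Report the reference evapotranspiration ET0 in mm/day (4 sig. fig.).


Approach: apply the Hargreaves-Samani method, ET0 = 0.0023*(Tmean+17.8)*sqrt(Tmax-Tmin)*0.408*Ra.
ET0 = 0.0023*(25.10+17.8)*sqrt(18.59)*0.408*20.76 = 3.603 mm/day
Therefore the reference evapotranspiration ET0 = 3.603 mm/day.


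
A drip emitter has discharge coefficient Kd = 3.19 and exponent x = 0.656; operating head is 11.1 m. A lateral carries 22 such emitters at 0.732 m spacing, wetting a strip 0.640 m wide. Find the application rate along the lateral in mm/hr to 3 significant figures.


Approach: apply the emitter equation with a lateral mass balance, q = Kd*h^x; Q = n*q; rate = Q/(n*spacing*width).
Step 1 — single emitter flow (q = Kd*h^x):
  q = 3.19 * 11.1^0.656 = 15.471 L/hr
Step 2 — total lateral flow: Q = 22 * 15.471 = 340.37 L/hr
Step 3 — wetted area: A = 22 * 0.732 * 0.640 = 10.307 m^2
Step 4 — application rate: Q/A = 340.37/10.307 = 33.0 mm/hr
Therefore the application rate along the lateral = 33.0 mm/hr.


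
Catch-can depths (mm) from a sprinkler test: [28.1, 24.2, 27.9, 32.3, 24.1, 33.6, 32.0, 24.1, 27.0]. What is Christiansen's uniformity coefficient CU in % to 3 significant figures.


Approach: apply Christiansen's uniformity coefficient, CU = (1 - mean_abs_deviation/mean)*100.
mean = 28.144 mm
mean |d_i - mean| = 2.9926 mm
CU = (1 - 2.9926/28.144)*100 = 89.4 %
Therefore Christiansen's uniformity coefficient CU = 89.4 %.


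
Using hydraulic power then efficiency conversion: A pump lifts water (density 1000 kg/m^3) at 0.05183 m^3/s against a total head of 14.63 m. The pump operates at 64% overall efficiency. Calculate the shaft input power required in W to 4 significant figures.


Approach: apply hydraulic power then efficiency conversion, P = rho*g*Q*H; P_in = P/eta.
Step 1 — hydraulic power (P = rho*g*Q*H):
  P = 1000 * 9.81 * 0.05183 * 14.63 = 7438.66 W
Step 2 — input power: P_in = P/eta = 7438.66 / 0.64 = 11620 W
Therefore the shaft input power required = 11620 W.


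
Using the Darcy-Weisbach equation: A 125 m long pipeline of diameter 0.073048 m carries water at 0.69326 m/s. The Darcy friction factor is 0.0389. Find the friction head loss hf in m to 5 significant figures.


Approach: apply the Darcy-Weisbach equation, hf = f*(L/D)*(v^2/(2g)).
hf = 0.0389 * (125/0.073048) * (0.69326^2 / (2*9.81))
hf = 1.6306 m
Therefore the friction head loss hf = 1.6306 m.


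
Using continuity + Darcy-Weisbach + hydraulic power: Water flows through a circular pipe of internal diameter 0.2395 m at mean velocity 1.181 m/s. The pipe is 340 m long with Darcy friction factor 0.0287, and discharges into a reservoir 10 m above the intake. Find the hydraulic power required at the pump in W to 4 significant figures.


Approach: apply continuity + Darcy-Weisbach + hydraulic power, Q = A*v; hf = f*(L/D)*(v^2/(2g)); H = static + hf; P = rho*g*Q*H.
Step 1 — flow rate (continuity, Q = A*v):
  A = pi*(0.2395/2)^2 = 0.0450506 m^2
  Q = 0.0450506 * 1.181 = 0.0532048 m^3/s
Step 2 — friction head loss (Darcy-Weisbach):
  hf = 0.0287 * (340/0.2395) * (1.181^2 / (2*9.81))
  hf = 2.89638 m
Step 3 — total head: H = 10 + 2.89638 = 12.8964 m
Step 4 — hydraulic power (P = rho*g*Q*H):
  P = 1000 * 9.81 * 0.0532048 * 12.8964 = 6731 W
Therefore the hydraulic power required at the pump = 6731 W.


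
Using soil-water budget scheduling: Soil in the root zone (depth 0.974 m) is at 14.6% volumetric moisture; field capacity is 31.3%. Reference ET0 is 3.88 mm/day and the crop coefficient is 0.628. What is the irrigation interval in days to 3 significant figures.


Approach: apply soil-water budget scheduling, SMD = (FC-theta)/100*depth*1000; ETc = ET0*Kc; interval = SMD/ETc.
Step 1 — soil moisture deficit:
  SMD = (31.3 - 14.6)/100 * 0.974 * 1000 = 162.66 mm
Step 2 — daily crop ET (ETc = ET0*Kc):
  ETc = 3.88 * 0.628 = 2.4366 mm/day
Step 3 — irrigation interval (SMD/ETc):
  interval = 162.66 / 2.4366 = 66.8 days
Therefore the irrigation interval = 66.8 days.


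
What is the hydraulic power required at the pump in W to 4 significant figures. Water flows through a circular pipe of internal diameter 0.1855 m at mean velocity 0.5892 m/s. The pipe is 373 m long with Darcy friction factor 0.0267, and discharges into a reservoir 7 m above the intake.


Approach: apply continuity + Darcy-Weisbach + hydraulic power, Q = A*v; hf = f*(L/D)*(v^2/(2g)); H = static + hf; P = rho*g*Q*H.
Step 1 — flow rate (continuity, Q = A*v):
  A = pi*(0.1855/2)^2 = 0.0270257 m^2
  Q = 0.0270257 * 0.5892 = 0.0159236 m^3/s
Step 2 — friction head loss (Darcy-Weisbach):
  hf = 0.0267 * (373/0.1855) * (0.5892^2 / (2*9.81))
  hf = 0.949954 m
Step 3 — total head: H = 7 + 0.949954 = 7.94995 m
Step 4 — hydraulic power (P = rho*g*Q*H):
  P = 1000 * 9.81 * 0.0159236 * 7.94995 = 1242 W
Therefore the hydraulic power required at the pump = 1242 W.


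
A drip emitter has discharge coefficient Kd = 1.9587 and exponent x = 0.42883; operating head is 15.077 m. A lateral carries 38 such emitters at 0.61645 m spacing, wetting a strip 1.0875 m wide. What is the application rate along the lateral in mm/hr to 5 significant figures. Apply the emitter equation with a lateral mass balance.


Approach: apply the emitter equation with a lateral mass balance, q = Kd*h^x; Q = n*q; rate = Q/(n*spacing*width).
Step 1 — single emitter flow (q = Kd*h^x):
  q = 1.9587 * 15.077^0.42883 = 6.269959 L/hr
Step 2 — total lateral flow: Q = 38 * 6.269959 = 238.2585 L/hr
Step 3 — wetted area: A = 38 * 0.61645 * 1.0875 = 25.47480 m^2
Step 4 — application rate: Q/A = 238.2585/25.47480 = 9.3527 mm/hr
Therefore the application rate along the lateral = 9.3527 mm/hr.


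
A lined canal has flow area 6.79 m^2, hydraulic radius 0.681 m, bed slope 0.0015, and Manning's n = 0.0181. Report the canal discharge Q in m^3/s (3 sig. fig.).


Approach: apply Manning's equation, Q = (1/n)*A*R^(2/3)*S^(1/2).
Q = (1/0.0181) * 6.79 * 0.681^(2/3) * 0.0015^(1/2) = 11.2 m^3/s
Therefore the canal discharge Q = 11.2 m^3/s.


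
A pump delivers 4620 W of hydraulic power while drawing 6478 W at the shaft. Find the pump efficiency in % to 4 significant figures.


Approach: apply the efficiency ratio, eta = (P_out/P_in)*100.
eta = (4620 / 6478) * 100 = 71.32 %
Therefore the pump efficiency = 71.32 %.


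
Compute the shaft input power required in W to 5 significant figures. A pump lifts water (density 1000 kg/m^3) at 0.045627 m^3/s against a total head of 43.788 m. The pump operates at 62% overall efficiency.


Approach: apply hydraulic power then efficiency conversion, P = rho*g*Q*H; P_in = P/eta.
Step 1 — hydraulic power (P = rho*g*Q*H):
  P = 1000 * 9.81 * 0.045627 * 43.788 = 19599.55 W
Step 2 — input power: P_in = P/eta = 19599.55 / 0.62 = 31612 W
Therefore the shaft input power required = 31612 W.


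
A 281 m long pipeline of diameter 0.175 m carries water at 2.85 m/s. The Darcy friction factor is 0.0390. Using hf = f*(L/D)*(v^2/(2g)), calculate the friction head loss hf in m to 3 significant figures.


hf = 0.0390 * (281/0.175) * (2.85^2 / (2*9.81))
hf = 25.9 m
Therefore the friction head loss hf = 25.9 m.


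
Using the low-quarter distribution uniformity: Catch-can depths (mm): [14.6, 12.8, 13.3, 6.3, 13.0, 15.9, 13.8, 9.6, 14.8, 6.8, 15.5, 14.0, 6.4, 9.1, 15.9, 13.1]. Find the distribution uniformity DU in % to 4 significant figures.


Approach: apply the low-quarter distribution uniformity, DU = (mean of lowest quarter of readings / overall mean)*100.
sorted lowest 4 of 16: [6.3, 6.4, 6.8, 9.1] -> mean = 7.15000 mm
overall mean = 12.1813 mm
DU = (7.15000/12.1813)*100 = 58.70 %
Therefore the distribution uniformity DU = 58.70 %.


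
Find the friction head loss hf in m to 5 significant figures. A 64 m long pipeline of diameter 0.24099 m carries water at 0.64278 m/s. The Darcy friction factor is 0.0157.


Approach: apply the Darcy-Weisbach equation, hf = f*(L/D)*(v^2/(2g)).
hf = 0.0157 * (64/0.24099) * (0.64278^2 / (2*9.81))
hf = 0.087802 m
Therefore the friction head loss hf = 0.087802 m.


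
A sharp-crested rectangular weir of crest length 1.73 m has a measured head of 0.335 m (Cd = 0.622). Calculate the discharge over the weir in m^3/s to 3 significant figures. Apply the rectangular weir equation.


Approach: apply the rectangular weir equation, Q = (2/3)*Cd*L*sqrt(2g)*H^1.5.
Q = (2/3)*0.622*1.73*sqrt(2*9.81)*0.335^1.5 = 0.616 m^3/s
Therefore the discharge over the weir = 0.616 m^3/s.


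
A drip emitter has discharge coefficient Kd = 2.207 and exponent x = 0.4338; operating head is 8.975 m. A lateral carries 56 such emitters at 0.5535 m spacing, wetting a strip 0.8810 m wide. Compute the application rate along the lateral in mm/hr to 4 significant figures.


Approach: apply the emitter equation with a lateral mass balance, q = Kd*h^x; Q = n*q; rate = Q/(n*spacing*width).
Step 1 — single emitter flow (q = Kd*h^x):
  q = 2.207 * 8.975^0.4338 = 5.71780 L/hr
Step 2 — total lateral flow: Q = 56 * 5.71780 = 320.197 L/hr
Step 3 — wetted area: A = 56 * 0.5535 * 0.8810 = 27.3075 m^2
Step 4 — application rate: Q/A = 320.197/27.3075 = 11.73 mm/hr
Therefore the application rate along the lateral = 11.73 mm/hr.


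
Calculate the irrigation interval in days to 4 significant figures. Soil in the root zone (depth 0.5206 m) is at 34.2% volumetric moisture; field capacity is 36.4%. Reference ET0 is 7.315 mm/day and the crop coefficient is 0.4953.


Approach: apply soil-water budget scheduling, SMD = (FC-theta)/100*depth*1000; ETc = ET0*Kc; interval = SMD/ETc.
Step 1 — soil moisture deficit:
  SMD = (36.4 - 34.2)/100 * 0.5206 * 1000 = 11.4532 mm
Step 2 — daily crop ET (ETc = ET0*Kc):
  ETc = 7.315 * 0.4953 = 3.62312 mm/day
Step 3 — irrigation interval (SMD/ETc):
  interval = 11.4532 / 3.62312 = 3.161 days
Therefore the irrigation interval = 3.161 days.


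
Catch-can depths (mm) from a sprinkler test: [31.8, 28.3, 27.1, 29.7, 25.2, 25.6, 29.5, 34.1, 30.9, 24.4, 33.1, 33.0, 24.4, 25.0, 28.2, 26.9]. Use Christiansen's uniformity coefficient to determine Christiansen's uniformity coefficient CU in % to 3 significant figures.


Approach: apply Christiansen's uniformity coefficient, CU = (1 - mean_abs_deviation/mean)*100.
mean = 28.575 mm
mean |d_i - mean| = 2.7594 mm
CU = (1 - 2.7594/28.575)*100 = 90.3 %
Therefore Christiansen's uniformity coefficient CU = 90.3 %.


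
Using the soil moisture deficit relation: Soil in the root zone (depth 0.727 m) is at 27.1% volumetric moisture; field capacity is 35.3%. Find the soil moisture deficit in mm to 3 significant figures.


Approach: apply the soil moisture deficit relation, SMD = (FC - theta)/100 * depth * 1000.
SMD = (35.3 - 27.1)/100 * 0.727 * 1000 = 59.6 mm
Therefore the soil moisture deficit = 59.6 mm.


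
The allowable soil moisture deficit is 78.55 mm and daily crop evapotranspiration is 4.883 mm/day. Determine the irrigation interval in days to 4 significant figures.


Approach: apply the irrigation interval relation, interval = SMD / ETc.
interval = 78.55 / 4.883 = 16.09 days
Therefore the irrigation interval = 16.09 days.


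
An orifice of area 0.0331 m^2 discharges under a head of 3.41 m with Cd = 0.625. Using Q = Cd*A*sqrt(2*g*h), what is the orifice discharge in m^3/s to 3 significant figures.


Q = 0.625 * 0.0331 * sqrt(2*9.81*3.41) = 0.169 m^3/s
Therefore the orifice discharge = 0.169 m^3/s.


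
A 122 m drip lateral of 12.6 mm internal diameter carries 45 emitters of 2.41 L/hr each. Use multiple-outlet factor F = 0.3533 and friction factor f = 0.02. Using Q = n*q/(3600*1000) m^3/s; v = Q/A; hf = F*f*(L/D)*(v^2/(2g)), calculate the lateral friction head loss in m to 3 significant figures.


Q = 45*2.41/(3600*1000) = 3.0125e-05 m^3/s
A = pi*(12.6e-3/2)^2 = 1.2469e-04 m^2, so v = Q/A = 0.24160 m/s
hf = 0.3533*0.02*(122/0.0126)*(0.24160^2/(2*9.81)) = 0.204 m
Therefore the lateral friction head loss = 0.204 m.


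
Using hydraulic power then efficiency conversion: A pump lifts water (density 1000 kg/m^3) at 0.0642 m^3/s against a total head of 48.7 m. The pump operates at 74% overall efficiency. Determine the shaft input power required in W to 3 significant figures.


Approach: apply hydraulic power then efficiency conversion, P = rho*g*Q*H; P_in = P/eta.
Step 1 — hydraulic power (P = rho*g*Q*H):
  P = 1000 * 9.81 * 0.0642 * 48.7 = 30671 W
Step 2 — input power: P_in = P/eta = 30671 / 0.74 = 41400 W
Therefore the shaft input power required = 41400 W.


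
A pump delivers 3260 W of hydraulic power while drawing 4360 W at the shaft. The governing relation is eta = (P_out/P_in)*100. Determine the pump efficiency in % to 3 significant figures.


eta = (3260 / 4360) * 100 = 74.8 %
Therefore the pump efficiency = 74.8 %.


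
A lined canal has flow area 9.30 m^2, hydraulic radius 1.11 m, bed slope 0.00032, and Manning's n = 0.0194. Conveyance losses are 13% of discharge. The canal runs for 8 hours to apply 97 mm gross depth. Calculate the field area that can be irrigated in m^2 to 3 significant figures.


Approach: apply Manning's equation with a conveyance and depth budget, Q = (1/n)*A*R^(2/3)*S^(1/2); Q_field = Q*(1-loss); Area = Q_field*t/(d/1000).
Step 1 — canal discharge (Manning's equation):
  Q = (1/0.0194) * 9.30 * 1.11^(2/3) * 0.00032^(1/2) = 9.1933 m^3/s
Step 2 — delivered flow: Q_field = 9.1933*(1 - 13/100) = 7.9982 m^3/s
Step 3 — volume delivered: V = 7.9982 * 8*3600 = 230350 m^3
Step 4 — area served: A = V / (depth/1000) = 230350 / 0.097 = 2370000 m^2
Therefore the field area that can be irrigated = 2370000 m^2.


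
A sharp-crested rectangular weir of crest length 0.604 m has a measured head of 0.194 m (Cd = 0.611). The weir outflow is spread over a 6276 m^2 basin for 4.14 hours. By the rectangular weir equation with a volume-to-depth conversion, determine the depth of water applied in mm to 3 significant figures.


Approach: apply the rectangular weir equation with a volume-to-depth conversion, Q = (2/3)*Cd*L*sqrt(2g)*H^1.5; d = Q*t/A * 1000.
Step 1 — weir discharge:
  Q = (2/3)*0.611*0.604*sqrt(2*9.81)*0.194^1.5 = 0.093119 m^3/s
Step 2 — volume: V = 0.093119 * 4.14*3600 = 1387.8 m^3
Step 3 — depth: d = V/A * 1000 = 1387.8/6276 * 1000 = 221 mm
Therefore the depth of water applied = 221 mm.


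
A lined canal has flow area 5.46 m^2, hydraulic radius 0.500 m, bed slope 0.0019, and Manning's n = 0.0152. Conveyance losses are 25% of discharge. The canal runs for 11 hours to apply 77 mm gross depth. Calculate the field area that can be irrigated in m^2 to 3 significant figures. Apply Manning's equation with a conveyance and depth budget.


Approach: apply Manning's equation with a conveyance and depth budget, Q = (1/n)*A*R^(2/3)*S^(1/2); Q_field = Q*(1-loss); Area = Q_field*t/(d/1000).
Step 1 — canal discharge (Manning's equation):
  Q = (1/0.0152) * 5.46 * 0.500^(2/3) * 0.0019^(1/2) = 9.8637 m^3/s
Step 2 — delivered flow: Q_field = 9.8637*(1 - 25/100) = 7.3978 m^3/s
Step 3 — volume delivered: V = 7.3978 * 11*3600 = 292950 m^3
Step 4 — area served: A = V / (depth/1000) = 292950 / 0.077 = 3800000 m^2
Therefore the field area that can be irrigated = 3800000 m^2.


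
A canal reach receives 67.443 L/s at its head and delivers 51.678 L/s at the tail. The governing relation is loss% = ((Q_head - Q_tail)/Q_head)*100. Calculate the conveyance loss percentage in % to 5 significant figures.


loss = ((67.443 - 51.678)/67.443)*100 = 23.375 %
Therefore the conveyance loss percentage = 23.375 %.


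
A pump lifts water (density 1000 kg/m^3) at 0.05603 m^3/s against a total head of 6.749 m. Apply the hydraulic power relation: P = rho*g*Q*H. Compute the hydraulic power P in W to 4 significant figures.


P = 1000 * 9.81 * 0.05603 * 6.749 = 3710 W
Therefore the hydraulic power P = 3710 W.


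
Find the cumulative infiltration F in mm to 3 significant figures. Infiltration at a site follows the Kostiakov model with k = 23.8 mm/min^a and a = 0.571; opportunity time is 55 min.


Approach: apply the Kostiakov infiltration equation, F = k*t^a.
F = 23.8 * 55^0.571 = 235 mm
Therefore the cumulative infiltration F = 235 mm.


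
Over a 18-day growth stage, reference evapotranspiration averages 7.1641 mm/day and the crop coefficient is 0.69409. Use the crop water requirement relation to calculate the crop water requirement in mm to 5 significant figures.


Approach: apply the crop water requirement relation, CWR = ET0 * Kc * days.
CWR = 7.1641 * 0.69409 * 18 = 89.506 mm
Therefore the crop water requirement = 89.506 mm.


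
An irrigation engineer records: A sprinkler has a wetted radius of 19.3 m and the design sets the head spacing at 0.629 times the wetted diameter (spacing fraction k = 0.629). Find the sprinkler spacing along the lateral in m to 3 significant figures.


Approach: apply the sprinkler spacing rule (spacing as a fraction of wetted diameter), S = k*(2*R).
S = 0.629 * (2 * 19.3) = 24.3 m
Therefore the sprinkler spacing along the lateral = 24.3 m.


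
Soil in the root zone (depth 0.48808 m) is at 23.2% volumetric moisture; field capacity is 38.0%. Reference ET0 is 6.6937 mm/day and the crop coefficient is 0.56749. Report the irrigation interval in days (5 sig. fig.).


Approach: apply soil-water budget scheduling, SMD = (FC-theta)/100*depth*1000; ETc = ET0*Kc; interval = SMD/ETc.
Step 1 — soil moisture deficit:
  SMD = (38.0 - 23.2)/100 * 0.48808 * 1000 = 72.23584 mm
Step 2 — daily crop ET (ETc = ET0*Kc):
  ETc = 6.6937 * 0.56749 = 3.798608 mm/day
Step 3 — irrigation interval (SMD/ETc):
  interval = 72.23584 / 3.798608 = 19.016 days
Therefore the irrigation interval = 19.016 days.


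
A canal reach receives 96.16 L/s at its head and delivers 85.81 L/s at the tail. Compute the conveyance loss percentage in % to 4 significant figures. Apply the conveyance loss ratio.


Approach: apply the conveyance loss ratio, loss% = ((Q_head - Q_tail)/Q_head)*100.
loss = ((96.16 - 85.81)/96.16)*100 = 10.76 %
Therefore the conveyance loss percentage = 10.76 %.


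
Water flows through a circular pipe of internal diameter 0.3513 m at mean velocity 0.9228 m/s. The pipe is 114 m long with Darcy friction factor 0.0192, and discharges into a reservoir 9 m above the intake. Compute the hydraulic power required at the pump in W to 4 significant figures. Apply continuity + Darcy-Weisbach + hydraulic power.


Approach: apply continuity + Darcy-Weisbach + hydraulic power, Q = A*v; hf = f*(L/D)*(v^2/(2g)); H = static + hf; P = rho*g*Q*H.
Step 1 — flow rate (continuity, Q = A*v):
  A = pi*(0.3513/2)^2 = 0.0969273 m^2
  Q = 0.0969273 * 0.9228 = 0.0894445 m^3/s
Step 2 — friction head loss (Darcy-Weisbach):
  hf = 0.0192 * (114/0.3513) * (0.9228^2 / (2*9.81))
  hf = 0.270423 m
Step 3 — total head: H = 9 + 0.270423 = 9.27042 m
Step 4 — hydraulic power (P = rho*g*Q*H):
  P = 1000 * 9.81 * 0.0894445 * 9.27042 = 8134 W
Therefore the hydraulic power required at the pump = 8134 W.


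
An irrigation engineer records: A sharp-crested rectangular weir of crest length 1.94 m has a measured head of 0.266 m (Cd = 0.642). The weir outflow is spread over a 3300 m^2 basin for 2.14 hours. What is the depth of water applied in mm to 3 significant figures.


Approach: apply the rectangular weir equation with a volume-to-depth conversion, Q = (2/3)*Cd*L*sqrt(2g)*H^1.5; d = Q*t/A * 1000.
Step 1 — weir discharge:
  Q = (2/3)*0.642*1.94*sqrt(2*9.81)*0.266^1.5 = 0.50457 m^3/s
Step 2 — volume: V = 0.50457 * 2.14*3600 = 3887.2 m^3
Step 3 — depth: d = V/A * 1000 = 3887.2/3300 * 1000 = 1180 mm
Therefore the depth of water applied = 1180 mm.


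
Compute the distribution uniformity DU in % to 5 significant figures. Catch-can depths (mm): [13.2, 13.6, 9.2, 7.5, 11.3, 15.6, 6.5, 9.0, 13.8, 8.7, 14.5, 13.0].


Approach: apply the low-quarter distribution uniformity, DU = (mean of lowest quarter of readings / overall mean)*100.
sorted lowest 3 of 12: [6.5, 7.5, 8.7] -> mean = 7.566667 mm
overall mean = 11.32500 mm
DU = (7.566667/11.32500)*100 = 66.814 %
Therefore the distribution uniformity DU = 66.814 %.


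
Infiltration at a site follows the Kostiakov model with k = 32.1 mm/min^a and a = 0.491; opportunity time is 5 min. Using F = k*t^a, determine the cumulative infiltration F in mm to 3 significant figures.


F = 32.1 * 5^0.491 = 70.7 mm
Therefore the cumulative infiltration F = 70.7 mm.


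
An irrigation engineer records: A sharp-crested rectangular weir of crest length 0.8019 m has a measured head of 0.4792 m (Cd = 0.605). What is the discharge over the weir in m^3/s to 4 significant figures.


Approach: apply the rectangular weir equation, Q = (2/3)*Cd*L*sqrt(2g)*H^1.5.
Q = (2/3)*0.605*0.8019*sqrt(2*9.81)*0.4792^1.5 = 0.4752 m^3/s
Therefore the discharge over the weir = 0.4752 m^3/s.


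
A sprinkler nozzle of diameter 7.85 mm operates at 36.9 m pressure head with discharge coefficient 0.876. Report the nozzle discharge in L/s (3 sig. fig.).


Approach: apply the orifice equation, Q = Cd*A*sqrt(2*g*h), A = pi*(d/2)^2.
A = pi*(7.85e-3/2)^2 = 4.8398e-05 m^2
Q = 0.876 * 4.8398e-05 * sqrt(2*9.81*36.9) * 1000 = 1.14 L/s
Therefore the nozzle discharge = 1.14 L/s.


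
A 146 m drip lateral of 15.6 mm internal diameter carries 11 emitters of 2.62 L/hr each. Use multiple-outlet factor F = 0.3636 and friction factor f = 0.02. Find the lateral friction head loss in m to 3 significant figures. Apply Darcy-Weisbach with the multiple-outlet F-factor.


Approach: apply Darcy-Weisbach with the multiple-outlet F-factor, Q = n*q/(3600*1000) m^3/s; v = Q/A; hf = F*f*(L/D)*(v^2/(2g)).
Q = 11*2.62/(3600*1000) = 8.0056e-06 m^3/s
A = pi*(15.6e-3/2)^2 = 1.9113e-04 m^2, so v = Q/A = 0.041884 m/s
hf = 0.3636*0.02*(146/0.0156)*(0.041884^2/(2*9.81)) = 0.00609 m
Therefore the lateral friction head loss = 0.00609 m.


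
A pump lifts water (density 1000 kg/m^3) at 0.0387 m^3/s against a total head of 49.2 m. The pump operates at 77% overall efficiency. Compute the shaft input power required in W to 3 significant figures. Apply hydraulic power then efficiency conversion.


Approach: apply hydraulic power then efficiency conversion, P = rho*g*Q*H; P_in = P/eta.
Step 1 — hydraulic power (P = rho*g*Q*H):
  P = 1000 * 9.81 * 0.0387 * 49.2 = 18679 W
Step 2 — input power: P_in = P/eta = 18679 / 0.77 = 24300 W
Therefore the shaft input power required = 24300 W.


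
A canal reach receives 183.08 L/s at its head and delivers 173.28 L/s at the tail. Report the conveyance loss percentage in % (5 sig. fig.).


Approach: apply the conveyance loss ratio, loss% = ((Q_head - Q_tail)/Q_head)*100.
loss = ((183.08 - 173.28)/183.08)*100 = 5.3529 %
Therefore the conveyance loss percentage = 5.3529 %.


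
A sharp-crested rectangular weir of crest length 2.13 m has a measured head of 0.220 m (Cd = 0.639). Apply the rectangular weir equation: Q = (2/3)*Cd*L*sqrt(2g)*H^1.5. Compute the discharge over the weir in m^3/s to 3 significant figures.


Q = (2/3)*0.639*2.13*sqrt(2*9.81)*0.220^1.5 = 0.415 m^3/s
Therefore the discharge over the weir = 0.415 m^3/s.


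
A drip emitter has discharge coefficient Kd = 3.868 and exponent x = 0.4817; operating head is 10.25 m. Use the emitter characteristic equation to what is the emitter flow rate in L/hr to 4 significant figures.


Approach: apply the emitter characteristic equation, q = Kd * h^x.
q = 3.868 * 10.25^0.4817 = 11.87 L/hr
Therefore the emitter flow rate = 11.87 L/hr.


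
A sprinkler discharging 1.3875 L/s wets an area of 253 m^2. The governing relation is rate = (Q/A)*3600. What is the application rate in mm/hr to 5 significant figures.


rate = (1.3875 / 253) * 3600 = 19.743 mm/hr
Therefore the application rate = 19.743 mm/hr.


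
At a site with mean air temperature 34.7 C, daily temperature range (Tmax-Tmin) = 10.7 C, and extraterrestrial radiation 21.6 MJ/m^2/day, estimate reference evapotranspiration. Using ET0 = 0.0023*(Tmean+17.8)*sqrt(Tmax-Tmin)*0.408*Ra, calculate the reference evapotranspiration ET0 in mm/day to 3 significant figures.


ET0 = 0.0023*(34.7+17.8)*sqrt(10.7)*0.408*21.6 = 3.48 mm/day
Therefore the reference evapotranspiration ET0 = 3.48 mm/day.


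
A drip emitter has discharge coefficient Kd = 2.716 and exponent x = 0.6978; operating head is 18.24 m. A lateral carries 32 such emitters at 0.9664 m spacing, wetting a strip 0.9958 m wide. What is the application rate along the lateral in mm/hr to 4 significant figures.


Approach: apply the emitter equation with a lateral mass balance, q = Kd*h^x; Q = n*q; rate = Q/(n*spacing*width).
Step 1 — single emitter flow (q = Kd*h^x):
  q = 2.716 * 18.24^0.6978 = 20.6003 L/hr
Step 2 — total lateral flow: Q = 32 * 20.6003 = 659.209 L/hr
Step 3 — wetted area: A = 32 * 0.9664 * 0.9958 = 30.7949 m^2
Step 4 — application rate: Q/A = 659.209/30.7949 = 21.41 mm/hr
Therefore the application rate along the lateral = 21.41 mm/hr.


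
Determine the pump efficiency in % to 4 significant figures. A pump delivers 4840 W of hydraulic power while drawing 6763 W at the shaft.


Approach: apply the efficiency ratio, eta = (P_out/P_in)*100.
eta = (4840 / 6763) * 100 = 71.57 %
Therefore the pump efficiency = 71.57 %.


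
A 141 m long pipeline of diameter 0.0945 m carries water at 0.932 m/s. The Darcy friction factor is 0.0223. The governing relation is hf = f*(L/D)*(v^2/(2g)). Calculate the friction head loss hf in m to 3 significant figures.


hf = 0.0223 * (141/0.0945) * (0.932^2 / (2*9.81))
hf = 1.47 m
Therefore the friction head loss hf = 1.47 m.


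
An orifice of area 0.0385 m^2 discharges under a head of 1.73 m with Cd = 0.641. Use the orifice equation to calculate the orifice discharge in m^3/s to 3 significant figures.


Approach: apply the orifice equation, Q = Cd*A*sqrt(2*g*h).
Q = 0.641 * 0.0385 * sqrt(2*9.81*1.73) = 0.144 m^3/s
Therefore the orifice discharge = 0.144 m^3/s.


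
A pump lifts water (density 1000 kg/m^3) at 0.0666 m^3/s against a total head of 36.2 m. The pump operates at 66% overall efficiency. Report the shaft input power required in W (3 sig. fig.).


Approach: apply hydraulic power then efficiency conversion, P = rho*g*Q*H; P_in = P/eta.
Step 1 — hydraulic power (P = rho*g*Q*H):
  P = 1000 * 9.81 * 0.0666 * 36.2 = 23651 W
Step 2 — input power: P_in = P/eta = 23651 / 0.66 = 35800 W
Therefore the shaft input power required = 35800 W.


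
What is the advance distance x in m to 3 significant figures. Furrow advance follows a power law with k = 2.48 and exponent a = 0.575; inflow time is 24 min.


Approach: apply the power-law advance function, x = k*t^a.
x = 2.48 * 24^0.575 = 15.4 m
Therefore the advance distance x = 15.4 m.


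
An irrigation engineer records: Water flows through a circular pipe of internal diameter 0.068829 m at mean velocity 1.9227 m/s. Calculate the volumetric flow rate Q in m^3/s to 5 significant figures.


Approach: apply the continuity equation for pipe flow, Q = A * v with A = pi*(D/2)^2.
A = pi*(0.068829/2)^2 = 0.003720770 m^2
Q = 0.003720770 * 1.9227 = 0.0071539 m^3/s
Therefore the volumetric flow rate Q = 0.0071539 m^3/s.


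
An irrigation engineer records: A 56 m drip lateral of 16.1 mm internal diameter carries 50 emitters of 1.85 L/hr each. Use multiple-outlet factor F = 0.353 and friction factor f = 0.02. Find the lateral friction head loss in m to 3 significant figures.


Approach: apply Darcy-Weisbach with the multiple-outlet F-factor, Q = n*q/(3600*1000) m^3/s; v = Q/A; hf = F*f*(L/D)*(v^2/(2g)).
Q = 50*1.85/(3600*1000) = 2.5694e-05 m^3/s
A = pi*(16.1e-3/2)^2 = 2.0358e-04 m^2, so v = Q/A = 0.12621 m/s
hf = 0.353*0.02*(56/0.0161)*(0.12621^2/(2*9.81)) = 0.0199 m
Therefore the lateral friction head loss = 0.0199 m.


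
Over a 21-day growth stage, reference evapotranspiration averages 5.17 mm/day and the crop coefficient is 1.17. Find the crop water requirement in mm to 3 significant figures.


Approach: apply the crop water requirement relation, CWR = ET0 * Kc * days.
CWR = 5.17 * 1.17 * 21 = 127 mm
Therefore the crop water requirement = 127 mm.


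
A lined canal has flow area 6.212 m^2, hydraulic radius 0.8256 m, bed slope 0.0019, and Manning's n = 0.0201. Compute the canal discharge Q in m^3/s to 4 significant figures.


Approach: apply Manning's equation, Q = (1/n)*A*R^(2/3)*S^(1/2).
Q = (1/0.0201) * 6.212 * 0.8256^(2/3) * 0.0019^(1/2) = 11.86 m^3/s
Therefore the canal discharge Q = 11.86 m^3/s.


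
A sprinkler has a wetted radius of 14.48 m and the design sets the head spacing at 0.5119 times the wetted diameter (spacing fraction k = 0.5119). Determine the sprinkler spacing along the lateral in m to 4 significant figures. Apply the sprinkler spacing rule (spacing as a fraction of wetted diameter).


Approach: apply the sprinkler spacing rule (spacing as a fraction of wetted diameter), S = k*(2*R).
S = 0.5119 * (2 * 14.48) = 14.82 m
Therefore the sprinkler spacing along the lateral = 14.82 m.
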